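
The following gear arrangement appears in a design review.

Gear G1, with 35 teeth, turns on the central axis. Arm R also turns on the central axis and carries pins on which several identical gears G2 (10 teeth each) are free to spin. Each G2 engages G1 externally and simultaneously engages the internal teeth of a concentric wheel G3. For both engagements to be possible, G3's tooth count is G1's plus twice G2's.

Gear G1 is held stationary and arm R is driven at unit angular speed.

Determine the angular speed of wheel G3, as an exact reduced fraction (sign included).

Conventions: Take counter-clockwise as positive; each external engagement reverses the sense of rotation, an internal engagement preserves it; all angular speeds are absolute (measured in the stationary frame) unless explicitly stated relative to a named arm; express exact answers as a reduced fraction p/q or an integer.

18/11

planetary set (35T centre, 10T on arm, 55T internal) — Willis relation
ring teeth: 35 + 2·10 = 55
35(ω_sun−ω_arm) = −55(ω_ring−ω_arm),  ω_sun = 0, ω_arm = 1
ω_ring = 1 − (35/55)(0−1) = 18/11
exact speed ratio = 18/11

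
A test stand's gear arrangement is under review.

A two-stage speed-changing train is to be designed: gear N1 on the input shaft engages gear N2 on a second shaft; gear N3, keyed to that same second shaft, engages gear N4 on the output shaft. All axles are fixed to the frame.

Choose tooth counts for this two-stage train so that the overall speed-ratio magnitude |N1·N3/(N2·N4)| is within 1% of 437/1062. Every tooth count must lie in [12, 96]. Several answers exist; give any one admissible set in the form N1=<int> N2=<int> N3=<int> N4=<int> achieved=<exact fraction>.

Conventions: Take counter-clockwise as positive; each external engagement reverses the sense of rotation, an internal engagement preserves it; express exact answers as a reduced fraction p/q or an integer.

design class (target 437/1062): fixed-axis compound train
target = 437/1062 in lowest terms: an exact hit needs N1·N3 = k·437 and N2·N4 = k·1062 for one integer k, every count in [12, 96]; additionally prefer no 1:1 stage (N1 ≠ N2, N3 ≠ N4)
k = 1: N1·N3 = 437 = 19·23, N2·N4 = 1062 = 18·59
achieved = 19·23/(18·59) = 437/1062; |achieved − target| = 0 ≤ 437/106200 ✓

N1=19 N2=18 N3=23 N4=59 achieved=437/1062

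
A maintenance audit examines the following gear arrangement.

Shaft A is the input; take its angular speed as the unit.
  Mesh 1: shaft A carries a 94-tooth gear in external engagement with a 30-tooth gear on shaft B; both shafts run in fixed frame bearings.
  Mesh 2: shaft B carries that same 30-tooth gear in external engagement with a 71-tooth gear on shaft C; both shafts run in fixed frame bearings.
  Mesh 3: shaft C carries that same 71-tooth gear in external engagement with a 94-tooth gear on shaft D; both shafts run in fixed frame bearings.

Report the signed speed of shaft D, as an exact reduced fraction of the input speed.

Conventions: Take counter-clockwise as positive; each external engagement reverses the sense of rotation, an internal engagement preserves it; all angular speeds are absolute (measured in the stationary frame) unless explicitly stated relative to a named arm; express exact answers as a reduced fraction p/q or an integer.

3-mesh fixed-axis compound train (all bearings frame-fixed)
mesh 1 [94T→30T]: |ω|/ω_in = 1×94/30 = 47/15, sense flips to −
mesh 2 [30T→71T]: |ω|/ω_in = (47/15)×30/71 = 94/71, sense flips to +
mesh 3 [71T→94T]: |ω|/ω_in = (94/71)×71/94 = 1, sense flips to −
signed output speed (× input speed) = -1

-1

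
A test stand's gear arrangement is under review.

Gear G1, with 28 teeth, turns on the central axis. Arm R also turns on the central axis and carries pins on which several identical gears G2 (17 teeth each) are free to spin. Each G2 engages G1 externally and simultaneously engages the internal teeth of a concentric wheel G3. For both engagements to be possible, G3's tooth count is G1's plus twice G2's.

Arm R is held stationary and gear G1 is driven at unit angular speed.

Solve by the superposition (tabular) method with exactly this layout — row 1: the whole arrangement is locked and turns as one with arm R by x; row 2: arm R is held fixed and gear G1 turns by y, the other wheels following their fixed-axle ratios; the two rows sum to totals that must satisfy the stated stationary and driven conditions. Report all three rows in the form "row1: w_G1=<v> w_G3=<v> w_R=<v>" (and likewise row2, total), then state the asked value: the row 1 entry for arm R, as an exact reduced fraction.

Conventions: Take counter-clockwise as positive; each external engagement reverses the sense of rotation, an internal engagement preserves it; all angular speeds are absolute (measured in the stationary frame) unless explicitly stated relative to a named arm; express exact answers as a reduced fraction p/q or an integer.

topology: planetary set — G1 28T / G2 17T / G3 62T, arm = carrier (Willis)
row 1 (train locked, turned with arm): all members turn x
row 2 (arm held, sun turns y): ω_ring = −(28/62)·y, ω_arm = 0
boundary: total ω_arm = x = 0 and total ω_sun = x + y = 1  ⇒  y = 1, x = 0
row 2 ring = −(28/62)·1 = -14/31
totals (row 1 + row 2): sun 0 + 1 = 1, ring 0 + (-14/31) = -14/31, arm 0 + 0 = 0
asked cell (row1, arm) = 0

row1: w_G1=0 w_G3=0 w_R=0
row2: w_G1=1 w_G3=-14/31 w_R=0
total: w_G1=1 w_G3=-14/31 w_R=0
asked value: 0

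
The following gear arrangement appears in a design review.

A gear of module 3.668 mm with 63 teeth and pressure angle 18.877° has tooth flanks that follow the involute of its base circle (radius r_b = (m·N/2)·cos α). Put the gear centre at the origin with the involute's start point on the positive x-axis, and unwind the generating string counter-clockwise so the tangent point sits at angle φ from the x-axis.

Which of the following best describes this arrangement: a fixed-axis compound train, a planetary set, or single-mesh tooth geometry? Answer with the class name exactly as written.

single-mesh tooth geometry

single-mesh involute tooth geometry (63T wheel at module 3.668)
classification: single-mesh tooth geometry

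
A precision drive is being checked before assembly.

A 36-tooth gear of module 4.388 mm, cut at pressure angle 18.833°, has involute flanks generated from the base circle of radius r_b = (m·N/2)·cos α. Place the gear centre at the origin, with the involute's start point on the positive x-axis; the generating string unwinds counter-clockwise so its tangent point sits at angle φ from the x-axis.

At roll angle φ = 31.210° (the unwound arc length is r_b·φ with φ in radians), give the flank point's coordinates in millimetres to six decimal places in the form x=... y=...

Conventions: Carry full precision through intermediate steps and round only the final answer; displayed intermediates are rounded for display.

x=85.036847 y=3.909253

single-mesh involute tooth geometry (36T wheel at module 4.388)
pitch radius r_p = m·N/2 = 4.388·36/2 = 78.984000
base radius r_b = r_p·cos α = 78.984000·cos 18.833° = 74.755472
roll angle φ = 31.210° = 0.54471726 rad
x = r_b·(cos φ + φ·sin φ) = 85.036847
y = r_b·(sin φ − φ·cos φ) = 3.909253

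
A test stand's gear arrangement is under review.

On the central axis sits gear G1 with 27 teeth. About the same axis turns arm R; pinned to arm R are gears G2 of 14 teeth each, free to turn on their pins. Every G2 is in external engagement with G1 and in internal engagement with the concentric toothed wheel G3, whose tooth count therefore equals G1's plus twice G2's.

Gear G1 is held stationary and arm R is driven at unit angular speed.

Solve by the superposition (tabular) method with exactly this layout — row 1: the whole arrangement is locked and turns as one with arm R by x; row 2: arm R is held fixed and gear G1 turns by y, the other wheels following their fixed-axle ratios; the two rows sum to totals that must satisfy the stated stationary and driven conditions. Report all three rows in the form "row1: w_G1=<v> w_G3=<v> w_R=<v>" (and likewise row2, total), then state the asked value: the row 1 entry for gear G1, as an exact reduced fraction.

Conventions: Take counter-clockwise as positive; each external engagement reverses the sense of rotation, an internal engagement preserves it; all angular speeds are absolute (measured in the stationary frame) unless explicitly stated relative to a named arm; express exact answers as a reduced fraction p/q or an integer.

planetary set (27T centre, 14T on arm, 55T internal) — Willis relation
row 1 (train locked, turned with arm): all members turn x
row 2 (arm held, sun turns y): ω_ring = −(27/55)·y, ω_arm = 0
boundary: total ω_sun = x + y = 0 and total ω_arm = x = 1  ⇒  y = -1, x = 1
row 2 ring = −(27/55)·(-1) = 27/55
totals (row 1 + row 2): sun 1 + (-1) = 0, ring 1 + 27/55 = 82/55, arm 1 + 0 = 1
asked cell (row1, sun) = 1

row1: w_G1=1 w_G3=1 w_R=1
row2: w_G1=-1 w_G3=27/55 w_R=0
total: w_G1=0 w_G3=82/55 w_R=1
asked value: 1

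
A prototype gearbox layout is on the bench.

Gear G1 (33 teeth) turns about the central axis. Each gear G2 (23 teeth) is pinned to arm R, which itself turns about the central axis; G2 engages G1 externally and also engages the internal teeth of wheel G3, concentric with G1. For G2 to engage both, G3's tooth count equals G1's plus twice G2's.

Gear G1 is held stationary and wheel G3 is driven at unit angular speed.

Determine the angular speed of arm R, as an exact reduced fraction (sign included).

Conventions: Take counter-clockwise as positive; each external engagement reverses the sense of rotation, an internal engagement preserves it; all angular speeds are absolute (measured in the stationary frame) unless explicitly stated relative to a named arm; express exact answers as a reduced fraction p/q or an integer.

recognized (axles ride arm R): planetary set, 33/23/79 teeth
ring teeth: 33 + 2·23 = 79
33(ω_sun−ω_arm) = −79(ω_ring−ω_arm),  ω_sun = 0, ω_ring = 1
33(0−ω_arm) = −79(1−ω_arm)  ⇒  112·ω_arm = 79  ⇒  ω_arm = 79/112
exact speed ratio = 79/112

79/112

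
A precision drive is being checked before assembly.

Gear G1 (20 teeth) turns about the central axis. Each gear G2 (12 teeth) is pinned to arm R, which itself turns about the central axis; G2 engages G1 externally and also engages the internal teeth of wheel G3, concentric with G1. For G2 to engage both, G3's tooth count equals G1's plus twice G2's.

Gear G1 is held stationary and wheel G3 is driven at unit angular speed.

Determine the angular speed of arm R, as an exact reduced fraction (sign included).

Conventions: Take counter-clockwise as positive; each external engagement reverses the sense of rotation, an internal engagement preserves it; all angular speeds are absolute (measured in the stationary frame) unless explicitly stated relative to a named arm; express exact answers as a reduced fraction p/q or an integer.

11/16

class = planetary set [G3 = 20+2·12 = 44; Willis about the carrier]
ring teeth: 20 + 2·12 = 44
20(ω_sun−ω_arm) = −44(ω_ring−ω_arm),  ω_sun = 0, ω_ring = 1
20(0−ω_arm) = −44(1−ω_arm)  ⇒  64·ω_arm = 44  ⇒  ω_arm = 11/16
exact speed ratio = 11/16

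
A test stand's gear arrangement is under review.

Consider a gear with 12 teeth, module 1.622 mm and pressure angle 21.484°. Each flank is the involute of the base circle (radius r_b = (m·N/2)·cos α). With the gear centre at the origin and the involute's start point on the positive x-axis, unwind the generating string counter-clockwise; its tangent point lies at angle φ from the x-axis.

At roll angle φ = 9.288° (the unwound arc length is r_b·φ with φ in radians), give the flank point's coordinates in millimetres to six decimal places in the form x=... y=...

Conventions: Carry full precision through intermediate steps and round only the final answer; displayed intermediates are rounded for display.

x=9.174025 y=0.012825

class = single-mesh tooth geometry [base-circle involute, m = 1.622, 12T]
pitch radius r_p = m·N/2 = 1.622·12/2 = 9.732000
base radius r_b = r_p·cos α = 9.732000·cos 21.484° = 9.055819
roll angle φ = 9.288° = 0.16210618 rad
x = r_b·(cos φ + φ·sin φ) = 9.174025
y = r_b·(sin φ − φ·cos φ) = 0.012825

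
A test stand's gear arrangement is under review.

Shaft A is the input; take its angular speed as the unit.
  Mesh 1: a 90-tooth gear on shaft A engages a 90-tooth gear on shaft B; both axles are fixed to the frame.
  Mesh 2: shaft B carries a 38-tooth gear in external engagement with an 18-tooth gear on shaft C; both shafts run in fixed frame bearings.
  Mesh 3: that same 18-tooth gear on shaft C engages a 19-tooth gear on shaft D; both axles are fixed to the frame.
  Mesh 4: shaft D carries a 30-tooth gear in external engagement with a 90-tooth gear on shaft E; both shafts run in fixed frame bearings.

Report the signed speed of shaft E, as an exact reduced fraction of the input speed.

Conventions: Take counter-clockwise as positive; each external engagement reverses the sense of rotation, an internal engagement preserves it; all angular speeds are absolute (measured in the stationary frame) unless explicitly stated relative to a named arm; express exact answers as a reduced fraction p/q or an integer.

4-mesh fixed-axis compound train (all bearings frame-fixed)
mesh 1 [90T→90T]: |ω|/ω_in = 1×90/90 = 1, sense flips to −
mesh 2 [38T→18T]: |ω|/ω_in = 1×38/18 = 19/9, sense flips to +
mesh 3 [18T→19T]: |ω|/ω_in = (19/9)×18/19 = 2, sense flips to −
mesh 4 [30T→90T]: |ω|/ω_in = 2×30/90 = 2/3, sense flips to +
signed output speed (× input speed) = 2/3

2/3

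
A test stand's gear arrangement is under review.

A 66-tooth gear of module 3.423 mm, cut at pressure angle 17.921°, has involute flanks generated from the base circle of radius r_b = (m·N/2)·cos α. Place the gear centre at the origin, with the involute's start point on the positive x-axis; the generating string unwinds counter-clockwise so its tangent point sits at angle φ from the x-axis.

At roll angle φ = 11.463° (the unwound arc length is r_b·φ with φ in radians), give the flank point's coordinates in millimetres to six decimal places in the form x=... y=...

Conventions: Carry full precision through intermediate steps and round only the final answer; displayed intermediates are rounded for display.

class = single-mesh tooth geometry [base-circle involute, m = 3.423, 66T]
pitch radius r_p = m·N/2 = 3.423·66/2 = 112.959000
base radius r_b = r_p·cos α = 112.959000·cos 17.921° = 107.478420
roll angle φ = 11.463° = 0.20006709 rad
x = r_b·(cos φ + φ·sin φ) = 109.607954
y = r_b·(sin φ − φ·cos φ) = 0.285751

x=109.607954 y=0.285751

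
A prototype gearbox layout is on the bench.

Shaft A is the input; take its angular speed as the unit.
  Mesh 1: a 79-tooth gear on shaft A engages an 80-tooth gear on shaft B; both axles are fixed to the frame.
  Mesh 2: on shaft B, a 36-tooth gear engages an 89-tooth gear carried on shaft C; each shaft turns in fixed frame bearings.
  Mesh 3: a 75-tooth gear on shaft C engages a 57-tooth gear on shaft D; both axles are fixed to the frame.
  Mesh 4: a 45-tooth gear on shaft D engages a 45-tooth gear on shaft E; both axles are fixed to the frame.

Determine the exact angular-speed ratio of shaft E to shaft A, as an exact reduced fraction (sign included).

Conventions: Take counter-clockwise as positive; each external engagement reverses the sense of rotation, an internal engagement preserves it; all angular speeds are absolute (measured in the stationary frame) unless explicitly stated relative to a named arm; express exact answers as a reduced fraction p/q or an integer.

3555/6764

class = fixed-axis compound train [4 meshes; 4 ratios multiply, 4 sense flips]
mesh 1 [79T→80T]: running ratio 79/80, sense −
mesh 2 [36T→89T]: running ratio 711/1780, sense +
mesh 3 [75T→57T]: running ratio 3555/6764, sense −
mesh 4 [45T→45T]: running ratio 3555/6764, sense +
ω_out/ω_in = 3555/6764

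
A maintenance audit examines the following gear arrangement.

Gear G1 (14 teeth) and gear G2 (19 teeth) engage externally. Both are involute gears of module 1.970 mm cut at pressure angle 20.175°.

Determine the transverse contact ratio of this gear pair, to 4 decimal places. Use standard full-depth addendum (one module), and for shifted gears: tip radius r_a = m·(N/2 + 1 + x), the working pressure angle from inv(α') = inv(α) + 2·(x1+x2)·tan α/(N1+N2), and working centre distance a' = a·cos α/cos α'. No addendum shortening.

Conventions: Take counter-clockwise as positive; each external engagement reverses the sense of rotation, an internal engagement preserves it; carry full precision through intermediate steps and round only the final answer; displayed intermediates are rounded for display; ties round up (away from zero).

topology: single-mesh involute geometry — m = 1.970, 14T/19T pair
base radii: r_b1 = 12.943895, r_b2 = 17.566715
tip radii: r_a1 = 15.760000, r_a2 = 20.685000
no profile shift: α' = α, a' = a
action lengths: √(r_a1²−r_b1²) = 8.990727, √(r_a2²−r_b2²) = 10.921527
base pitch p_b = π·m·cos α = 5.809207
CR = (8.990727 + 10.921527 − 32.505000·sin 20.17500°)/5.809207 = 1.497906
contact ratio ≈ 1.4979

1.4979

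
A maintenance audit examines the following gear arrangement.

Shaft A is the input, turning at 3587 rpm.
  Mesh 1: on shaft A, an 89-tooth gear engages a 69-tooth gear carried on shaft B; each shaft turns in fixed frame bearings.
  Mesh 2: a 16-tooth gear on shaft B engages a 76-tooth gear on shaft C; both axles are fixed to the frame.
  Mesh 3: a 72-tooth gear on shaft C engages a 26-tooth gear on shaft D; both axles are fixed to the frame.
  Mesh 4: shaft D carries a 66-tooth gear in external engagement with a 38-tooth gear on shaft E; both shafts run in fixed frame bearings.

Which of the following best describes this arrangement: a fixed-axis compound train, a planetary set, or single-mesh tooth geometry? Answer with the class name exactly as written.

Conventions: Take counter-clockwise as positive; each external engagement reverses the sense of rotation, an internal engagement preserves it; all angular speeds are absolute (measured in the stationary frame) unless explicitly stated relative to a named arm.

fixed-axis compound train

topology: fixed-axis compound train — 4 meshes, A→E
classification: fixed-axis compound train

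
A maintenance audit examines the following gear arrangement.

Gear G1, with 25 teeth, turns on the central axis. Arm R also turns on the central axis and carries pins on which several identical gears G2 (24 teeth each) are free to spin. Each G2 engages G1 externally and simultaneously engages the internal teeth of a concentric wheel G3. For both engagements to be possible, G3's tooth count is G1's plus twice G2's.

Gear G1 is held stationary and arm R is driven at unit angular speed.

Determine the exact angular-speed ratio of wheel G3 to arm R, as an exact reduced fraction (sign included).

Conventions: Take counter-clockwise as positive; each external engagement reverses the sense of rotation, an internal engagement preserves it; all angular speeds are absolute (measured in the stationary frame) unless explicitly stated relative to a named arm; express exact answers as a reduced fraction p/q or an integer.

class = planetary set [G3 = 25+2·24 = 73; Willis about the carrier]
ring teeth: 25 + 2·24 = 73
25(ω_sun−ω_arm) = −73(ω_ring−ω_arm),  ω_sun = 0, ω_arm = 1
ω_ring = 1 − (25/73)(0−1) = 98/73
ω_out/ω_in = 98/73

98/73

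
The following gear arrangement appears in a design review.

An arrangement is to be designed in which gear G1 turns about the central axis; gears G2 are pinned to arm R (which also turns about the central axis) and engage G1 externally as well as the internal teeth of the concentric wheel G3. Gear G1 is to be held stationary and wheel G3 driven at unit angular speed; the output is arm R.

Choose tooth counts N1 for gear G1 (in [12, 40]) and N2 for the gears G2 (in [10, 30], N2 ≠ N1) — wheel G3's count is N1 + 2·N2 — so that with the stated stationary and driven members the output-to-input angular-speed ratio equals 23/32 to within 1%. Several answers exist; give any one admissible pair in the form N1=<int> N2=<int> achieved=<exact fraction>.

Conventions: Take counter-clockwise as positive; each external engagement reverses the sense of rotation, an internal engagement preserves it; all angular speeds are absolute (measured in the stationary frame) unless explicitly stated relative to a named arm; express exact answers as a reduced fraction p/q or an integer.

N1=18 N2=14 achieved=23/32

topology: planetary set — design target 23/32, arm = carrier (Willis)
Willis with ω_sun = 0: ω_arm/ω_ring = N3/(N1+N3); set equal to 23/32  ⇒  N3/N1 = (23/32)/(1 − 23/32) = 23/9
N3 = N1 + 2·N2  ⇒  N2/N1 = (N3/N1 − 1)/2 = (23/9 − 1)/2 = 7/9
smallest multiple with N1 ≥ 12 and N2 ≥ 10: k = 2  ⇒  N1 = 2·9 = 18, N2 = 2·7 = 14 (N1 ≤ 40, N2 ≤ 30, N2 ≠ N1 ✓), N3 = 18 + 2·14 = 46
check: N3/(N1+N3) with N1 = 18, N3 = 46 gives 23/32; |achieved − target| = 0 ≤ 23/3200 ✓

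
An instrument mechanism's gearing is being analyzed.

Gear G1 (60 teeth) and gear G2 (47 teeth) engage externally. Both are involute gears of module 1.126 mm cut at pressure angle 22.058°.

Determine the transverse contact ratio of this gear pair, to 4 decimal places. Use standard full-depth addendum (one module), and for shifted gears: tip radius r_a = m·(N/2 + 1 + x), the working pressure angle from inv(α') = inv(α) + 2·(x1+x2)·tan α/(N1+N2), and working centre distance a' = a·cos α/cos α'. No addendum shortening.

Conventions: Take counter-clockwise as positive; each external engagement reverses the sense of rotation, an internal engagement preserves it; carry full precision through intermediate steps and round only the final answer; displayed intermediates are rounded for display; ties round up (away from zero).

topology: single-mesh involute geometry — m = 1.126, 60T/47T pair
base radii: r_b1 = 31.307445, r_b2 = 24.524165
tip radii: r_a1 = 34.906000, r_a2 = 27.587000
no profile shift: α' = α, a' = a
action lengths: √(r_a1²−r_b1²) = 15.436085, √(r_a2²−r_b2²) = 12.633602
base pitch p_b = π·m·cos α = 3.278508
CR = (15.436085 + 12.633602 − 60.241000·sin 22.05800°)/3.278508 = 1.661269
contact ratio ≈ 1.6613

1.6613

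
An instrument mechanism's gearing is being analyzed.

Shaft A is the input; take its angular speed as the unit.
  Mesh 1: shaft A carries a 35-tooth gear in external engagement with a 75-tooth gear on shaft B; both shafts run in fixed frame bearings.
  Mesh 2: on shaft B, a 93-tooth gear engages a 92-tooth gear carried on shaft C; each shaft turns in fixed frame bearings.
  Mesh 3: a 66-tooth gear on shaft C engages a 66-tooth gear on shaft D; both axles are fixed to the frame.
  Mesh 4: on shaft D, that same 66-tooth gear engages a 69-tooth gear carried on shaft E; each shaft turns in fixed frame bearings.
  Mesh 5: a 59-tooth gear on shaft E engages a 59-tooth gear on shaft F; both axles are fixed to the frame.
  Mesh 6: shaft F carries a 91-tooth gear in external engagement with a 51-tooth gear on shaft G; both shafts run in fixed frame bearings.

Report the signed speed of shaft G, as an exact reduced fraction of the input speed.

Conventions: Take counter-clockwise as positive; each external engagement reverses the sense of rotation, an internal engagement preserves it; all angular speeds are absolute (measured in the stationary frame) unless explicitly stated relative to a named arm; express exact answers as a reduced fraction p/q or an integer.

217217/269790

6-mesh fixed-axis compound train (all bearings frame-fixed)
mesh 1 [35T→75T]: |ω|/ω_in = 1×35/75 = 7/15, sense flips to −
mesh 2 [93T→92T]: |ω|/ω_in = (7/15)×93/92 = 217/460, sense flips to +
mesh 3 [66T→66T]: |ω|/ω_in = (217/460)×66/66 = 217/460, sense flips to −
mesh 4 [66T→69T]: |ω|/ω_in = (217/460)×66/69 = 2387/5290, sense flips to +
mesh 5 [59T→59T]: |ω|/ω_in = (2387/5290)×59/59 = 2387/5290, sense flips to −
mesh 6 [91T→51T]: |ω|/ω_in = (2387/5290)×91/51 = 217217/269790, sense flips to +
signed output speed (× input speed) = 217217/269790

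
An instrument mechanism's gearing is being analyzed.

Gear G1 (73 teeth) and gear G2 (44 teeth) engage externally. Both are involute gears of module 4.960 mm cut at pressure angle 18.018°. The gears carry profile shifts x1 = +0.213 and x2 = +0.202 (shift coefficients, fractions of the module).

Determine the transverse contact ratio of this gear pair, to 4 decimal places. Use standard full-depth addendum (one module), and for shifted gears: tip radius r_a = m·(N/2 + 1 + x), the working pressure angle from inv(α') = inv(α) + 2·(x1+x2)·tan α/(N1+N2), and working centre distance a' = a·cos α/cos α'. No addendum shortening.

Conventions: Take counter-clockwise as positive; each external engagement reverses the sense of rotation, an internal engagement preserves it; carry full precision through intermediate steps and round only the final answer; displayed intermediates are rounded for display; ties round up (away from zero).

class = single-mesh tooth geometry [involute pair 73T × 44T, m = 4.960]
base radii: r_b1 = 172.161688, r_b2 = 103.768689
tip radii: r_a1 = 187.056480, r_a2 = 115.081920
inv(α') = inv(18.018°) + 2·(+0.213+0.202)·tan α/(73+44) = 0.01310108  ⇒  α' = 19.18461°
a' = a·cos α / cos α' = 290.1600·cos 18.018°/cos 19.18461° = 292.155318
action lengths: √(r_a1²−r_b1²) = 73.146975, √(r_a2²−r_b2²) = 49.758493
base pitch p_b = π·m·cos α = 14.818134
CR = (73.146975 + 49.758493 − 292.155318·sin 19.18461°)/14.818134 = 1.815305
contact ratio ≈ 1.8153

1.8153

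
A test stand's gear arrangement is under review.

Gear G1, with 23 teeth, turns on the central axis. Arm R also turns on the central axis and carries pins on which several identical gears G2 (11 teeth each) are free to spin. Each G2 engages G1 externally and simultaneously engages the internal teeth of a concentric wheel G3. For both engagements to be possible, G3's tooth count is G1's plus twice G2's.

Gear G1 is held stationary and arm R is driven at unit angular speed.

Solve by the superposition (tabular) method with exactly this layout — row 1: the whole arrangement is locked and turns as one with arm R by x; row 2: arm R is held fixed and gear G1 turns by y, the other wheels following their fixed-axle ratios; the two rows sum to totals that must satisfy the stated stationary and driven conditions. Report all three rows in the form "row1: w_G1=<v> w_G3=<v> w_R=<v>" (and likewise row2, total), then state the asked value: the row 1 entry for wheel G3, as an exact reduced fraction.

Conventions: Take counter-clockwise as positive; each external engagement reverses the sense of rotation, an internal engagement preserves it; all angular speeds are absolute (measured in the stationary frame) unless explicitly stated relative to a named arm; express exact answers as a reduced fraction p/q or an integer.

recognized (axles ride arm R): planetary set, 23/11/45 teeth
row 1 — lock + rotate with arm: ω_sun = ω_ring = ω_arm = x
row 2 — arm fixed, fixed-axis ratios: sun y, ring −(23/45)·y, arm 0
boundary: total ω_sun = x + y = 0 and total ω_arm = x = 1  ⇒  y = -1, x = 1
row 2 ring = −(23/45)·(-1) = 23/45
totals (row 1 + row 2): sun 1 + (-1) = 0, ring 1 + 23/45 = 68/45, arm 1 + 0 = 1
asked cell (row1, ring) = 1

row1: w_G1=1 w_G3=1 w_R=1
row2: w_G1=-1 w_G3=23/45 w_R=0
total: w_G1=0 w_G3=68/45 w_R=1
asked value: 1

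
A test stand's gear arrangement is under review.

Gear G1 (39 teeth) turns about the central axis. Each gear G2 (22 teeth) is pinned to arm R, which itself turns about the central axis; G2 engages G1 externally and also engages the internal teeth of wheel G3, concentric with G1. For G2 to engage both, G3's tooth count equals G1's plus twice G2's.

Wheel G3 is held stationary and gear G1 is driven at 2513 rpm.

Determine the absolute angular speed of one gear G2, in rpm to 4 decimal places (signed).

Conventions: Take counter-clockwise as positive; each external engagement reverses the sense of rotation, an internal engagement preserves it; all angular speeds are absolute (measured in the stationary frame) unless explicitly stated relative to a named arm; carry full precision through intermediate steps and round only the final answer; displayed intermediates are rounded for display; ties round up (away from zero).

topology: planetary set — G1 39T / G2 22T / G3 83T, arm = carrier (Willis)
normalise by the input: solve with ω_sun = 1, then scale by 2513 rpm
ring teeth: 39 + 2·22 = 83
39(ω_sun−ω_arm) = −83(ω_ring−ω_arm),  ω_ring = 0, ω_sun = 1
39(1−ω_arm) = −83(0−ω_arm)  ⇒  122·ω_arm = 39  ⇒  ω_arm = 39/122
sun–planet mesh: 39·(1−39/122) = −22·(ω_p−ω_arm)  ⇒  ω_p−ω_arm = -3237/2684
ω_p = 39/122 − 3237/2684 = -39/44
scale: ω_p = -39/44 × 2513 rpm = -2227.4318 rpm

-2227.4318 rpm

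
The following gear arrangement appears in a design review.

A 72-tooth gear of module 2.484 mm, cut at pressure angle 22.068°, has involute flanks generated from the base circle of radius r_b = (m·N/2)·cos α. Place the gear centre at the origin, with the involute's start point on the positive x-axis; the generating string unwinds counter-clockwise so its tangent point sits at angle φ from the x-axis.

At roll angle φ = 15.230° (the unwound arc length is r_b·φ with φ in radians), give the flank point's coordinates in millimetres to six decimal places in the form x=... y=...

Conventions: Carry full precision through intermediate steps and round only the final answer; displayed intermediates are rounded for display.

topology: single-mesh involute geometry — m = 2.484, N = 72
pitch radius r_p = m·N/2 = 2.484·72/2 = 89.424000
base radius r_b = r_p·cos α = 89.424000·cos 22.068° = 82.872673
roll angle φ = 15.230° = 0.26581365 rad
x = r_b·(cos φ + φ·sin φ) = 85.748922
y = r_b·(sin φ − φ·cos φ) = 0.515170

x=85.748922 y=0.515170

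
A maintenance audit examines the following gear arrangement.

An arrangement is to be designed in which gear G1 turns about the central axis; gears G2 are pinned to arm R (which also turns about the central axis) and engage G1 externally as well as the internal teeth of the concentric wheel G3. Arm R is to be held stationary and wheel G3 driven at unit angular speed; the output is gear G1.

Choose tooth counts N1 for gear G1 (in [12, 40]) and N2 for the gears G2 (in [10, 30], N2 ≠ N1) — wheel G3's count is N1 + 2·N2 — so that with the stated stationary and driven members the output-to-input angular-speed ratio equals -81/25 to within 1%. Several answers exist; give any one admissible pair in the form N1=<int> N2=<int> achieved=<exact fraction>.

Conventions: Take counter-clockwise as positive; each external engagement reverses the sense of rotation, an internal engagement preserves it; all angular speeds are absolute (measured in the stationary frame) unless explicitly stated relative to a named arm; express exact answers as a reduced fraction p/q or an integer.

N1=25 N2=28 achieved=-81/25

design class (target -81/25): planetary set
Willis with ω_arm = 0: ω_sun/ω_ring = −N3/N1; set equal to -81/25  ⇒  N3/N1 = −(-81/25) = 81/25
N3 = N1 + 2·N2  ⇒  N2/N1 = (N3/N1 − 1)/2 = (81/25 − 1)/2 = 28/25
smallest multiple with N1 ≥ 12 and N2 ≥ 10: k = 1  ⇒  N1 = 1·25 = 25, N2 = 1·28 = 28 (N1 ≤ 40, N2 ≤ 30, N2 ≠ N1 ✓), N3 = 25 + 2·28 = 81
check: −N3/N1 with N1 = 25, N3 = 81 gives -81/25; |achieved − target| = 0 ≤ 81/2500 ✓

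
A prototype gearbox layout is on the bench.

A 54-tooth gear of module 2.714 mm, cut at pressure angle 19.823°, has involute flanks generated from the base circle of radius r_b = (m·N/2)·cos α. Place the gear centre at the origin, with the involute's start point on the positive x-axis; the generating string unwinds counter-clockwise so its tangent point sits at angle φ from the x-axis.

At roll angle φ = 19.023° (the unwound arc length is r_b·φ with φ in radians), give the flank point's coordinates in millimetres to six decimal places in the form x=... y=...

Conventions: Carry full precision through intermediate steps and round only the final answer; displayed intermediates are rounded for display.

x=72.631337 y=0.831761

topology: single-mesh involute geometry — m = 2.714, N = 54
pitch radius r_p = m·N/2 = 2.714·54/2 = 73.278000
base radius r_b = r_p·cos α = 73.278000·cos 19.823° = 68.935891
roll angle φ = 19.023° = 0.33201398 rad
x = r_b·(cos φ + φ·sin φ) = 72.631337
y = r_b·(sin φ − φ·cos φ) = 0.831761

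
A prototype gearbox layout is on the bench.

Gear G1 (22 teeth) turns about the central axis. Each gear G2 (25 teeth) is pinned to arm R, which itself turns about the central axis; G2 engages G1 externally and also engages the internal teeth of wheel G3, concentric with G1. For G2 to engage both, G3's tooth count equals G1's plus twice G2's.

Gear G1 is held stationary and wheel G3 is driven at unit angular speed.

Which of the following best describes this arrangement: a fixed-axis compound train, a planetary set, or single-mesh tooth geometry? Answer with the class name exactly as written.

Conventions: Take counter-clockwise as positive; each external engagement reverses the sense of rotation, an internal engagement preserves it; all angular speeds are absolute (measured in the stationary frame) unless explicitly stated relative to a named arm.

planetary set

class = planetary set [G3 = 22+2·25 = 72; Willis about the carrier]
classification: planetary set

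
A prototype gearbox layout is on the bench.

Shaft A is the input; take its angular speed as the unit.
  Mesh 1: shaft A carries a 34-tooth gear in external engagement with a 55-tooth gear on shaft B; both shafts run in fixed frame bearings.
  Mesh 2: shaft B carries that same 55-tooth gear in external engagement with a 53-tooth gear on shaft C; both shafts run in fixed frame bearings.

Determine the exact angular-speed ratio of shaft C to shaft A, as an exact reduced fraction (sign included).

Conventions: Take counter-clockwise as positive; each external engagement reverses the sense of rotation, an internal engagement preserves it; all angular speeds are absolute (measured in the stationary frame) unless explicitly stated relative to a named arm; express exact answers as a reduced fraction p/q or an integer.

class = fixed-axis compound train [2 meshes; 2 ratios multiply, 2 sense flips]
mesh 1 [34T→55T]: running ratio 34/55, sense −
mesh 2 [55T→53T]: running ratio 34/53, sense +
ω_out/ω_in = 34/53

34/53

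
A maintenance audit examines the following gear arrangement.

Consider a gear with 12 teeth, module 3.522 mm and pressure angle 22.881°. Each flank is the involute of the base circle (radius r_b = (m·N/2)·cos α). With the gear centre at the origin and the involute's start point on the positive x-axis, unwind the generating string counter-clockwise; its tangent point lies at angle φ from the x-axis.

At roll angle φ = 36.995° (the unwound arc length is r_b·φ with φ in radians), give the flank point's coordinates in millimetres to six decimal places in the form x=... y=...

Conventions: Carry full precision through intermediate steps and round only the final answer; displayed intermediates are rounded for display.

topology: single-mesh involute geometry — m = 3.522, N = 12
pitch radius r_p = m·N/2 = 3.522·12/2 = 21.132000
base radius r_b = r_p·cos α = 21.132000·cos 22.881° = 19.469216
roll angle φ = 36.995° = 0.64568456 rad
x = r_b·(cos φ + φ·sin φ) = 23.114353
y = r_b·(sin φ − φ·cos φ) = 1.675225

x=23.114353 y=1.675225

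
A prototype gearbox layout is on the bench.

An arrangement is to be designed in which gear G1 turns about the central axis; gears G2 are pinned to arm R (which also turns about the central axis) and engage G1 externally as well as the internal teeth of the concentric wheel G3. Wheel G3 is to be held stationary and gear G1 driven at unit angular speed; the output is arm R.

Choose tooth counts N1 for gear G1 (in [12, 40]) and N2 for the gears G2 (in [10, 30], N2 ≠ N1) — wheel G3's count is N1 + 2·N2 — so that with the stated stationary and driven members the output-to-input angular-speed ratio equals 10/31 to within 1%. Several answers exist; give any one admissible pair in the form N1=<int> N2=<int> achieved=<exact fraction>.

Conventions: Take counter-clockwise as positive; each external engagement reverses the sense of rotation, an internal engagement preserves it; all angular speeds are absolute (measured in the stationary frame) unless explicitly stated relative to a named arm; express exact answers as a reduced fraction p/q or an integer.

N1=20 N2=11 achieved=10/31

planetary set to be sized for 10/31 (Willis relation)
Willis with ω_ring = 0: ω_arm/ω_sun = N1/(N1+N3); set equal to 10/31  ⇒  N3/N1 = 1/(10/31) − 1 = 21/10
N3 = N1 + 2·N2  ⇒  N2/N1 = (N3/N1 − 1)/2 = (21/10 − 1)/2 = 11/20
smallest multiple with N1 ≥ 12 and N2 ≥ 10: k = 1  ⇒  N1 = 1·20 = 20, N2 = 1·11 = 11 (N1 ≤ 40, N2 ≤ 30, N2 ≠ N1 ✓), N3 = 20 + 2·11 = 42
check: N1/(N1+N3) with N1 = 20, N3 = 42 gives 10/31; |achieved − target| = 0 ≤ 1/310 ✓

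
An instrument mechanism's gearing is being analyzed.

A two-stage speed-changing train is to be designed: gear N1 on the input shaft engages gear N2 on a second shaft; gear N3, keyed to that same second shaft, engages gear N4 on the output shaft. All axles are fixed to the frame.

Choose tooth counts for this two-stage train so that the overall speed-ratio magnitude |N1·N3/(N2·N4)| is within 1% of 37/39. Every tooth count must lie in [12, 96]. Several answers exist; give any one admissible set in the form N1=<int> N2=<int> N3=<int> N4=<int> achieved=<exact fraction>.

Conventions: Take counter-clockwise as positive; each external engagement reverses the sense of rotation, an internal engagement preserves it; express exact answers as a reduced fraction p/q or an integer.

N1=12 N2=39 N3=37 N4=12 achieved=37/39

class = fixed-axis compound train [2-stage, 37/39 wanted]
target = 37/39 in lowest terms: an exact hit needs N1·N3 = k·37 and N2·N4 = k·39 for one integer k, every count in [12, 96]; additionally prefer no 1:1 stage (N1 ≠ N2, N3 ≠ N4)
k = 1…11: no 1:1-free in-range split of k·37 and k·39 into factor pairs; take k = 12
k = 12: N1·N3 = 444 = 12·37, N2·N4 = 468 = 39·12
achieved = 12·37/(39·12) = 37/39; |achieved − target| = 0 ≤ 37/3900 ✓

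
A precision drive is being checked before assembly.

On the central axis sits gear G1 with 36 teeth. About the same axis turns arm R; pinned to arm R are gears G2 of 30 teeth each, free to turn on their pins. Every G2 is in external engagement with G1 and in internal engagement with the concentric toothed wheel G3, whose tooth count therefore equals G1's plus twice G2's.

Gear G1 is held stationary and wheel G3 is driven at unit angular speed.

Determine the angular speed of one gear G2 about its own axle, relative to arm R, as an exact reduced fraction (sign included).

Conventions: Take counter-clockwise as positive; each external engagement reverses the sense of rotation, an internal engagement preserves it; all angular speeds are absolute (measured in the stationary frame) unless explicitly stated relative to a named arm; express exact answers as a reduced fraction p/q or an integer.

class = planetary set [G3 = 36+2·30 = 96; Willis about the carrier]
ring teeth: 36 + 2·30 = 96
36(ω_sun−ω_arm) = −96(ω_ring−ω_arm),  ω_sun = 0, ω_ring = 1
36(0−ω_arm) = −96(1−ω_arm)  ⇒  132·ω_arm = 96  ⇒  ω_arm = 8/11
sun–planet mesh: 36·(0−8/11) = −30·(ω_p−ω_arm)  ⇒  ω_p−ω_arm = 48/55
exact speed ratio = 48/55

48/55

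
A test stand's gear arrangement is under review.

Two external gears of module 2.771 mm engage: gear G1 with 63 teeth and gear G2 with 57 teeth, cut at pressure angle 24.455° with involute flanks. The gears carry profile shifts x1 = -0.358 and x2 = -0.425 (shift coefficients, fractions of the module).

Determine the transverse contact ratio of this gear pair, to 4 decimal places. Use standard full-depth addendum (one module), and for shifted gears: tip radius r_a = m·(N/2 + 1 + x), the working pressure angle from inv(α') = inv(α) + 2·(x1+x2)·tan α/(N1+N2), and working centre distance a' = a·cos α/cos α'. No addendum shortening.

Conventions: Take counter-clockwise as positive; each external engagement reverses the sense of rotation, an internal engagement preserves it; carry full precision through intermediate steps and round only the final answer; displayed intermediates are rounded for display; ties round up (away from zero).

1.6917

single-mesh involute tooth geometry (63T engaging 57T at module 2.771)
base radii: r_b1 = 79.455739, r_b2 = 71.888526
tip radii: r_a1 = 89.065482, r_a2 = 80.566825
inv(α') = inv(24.455°) + 2·(-0.358-0.425)·tan α/(63+57) = 0.02202296  ⇒  α' = 22.66840°
a' = a·cos α / cos α' = 166.2600·cos 24.455°/cos 22.66840° = 164.014233
action lengths: √(r_a1²−r_b1²) = 40.242336, √(r_a2²−r_b2²) = 36.373797
base pitch p_b = π·m·cos α = 7.924367
CR = (40.242336 + 36.373797 − 164.014233·sin 22.66840°)/7.924367 = 1.691683
contact ratio ≈ 1.6917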